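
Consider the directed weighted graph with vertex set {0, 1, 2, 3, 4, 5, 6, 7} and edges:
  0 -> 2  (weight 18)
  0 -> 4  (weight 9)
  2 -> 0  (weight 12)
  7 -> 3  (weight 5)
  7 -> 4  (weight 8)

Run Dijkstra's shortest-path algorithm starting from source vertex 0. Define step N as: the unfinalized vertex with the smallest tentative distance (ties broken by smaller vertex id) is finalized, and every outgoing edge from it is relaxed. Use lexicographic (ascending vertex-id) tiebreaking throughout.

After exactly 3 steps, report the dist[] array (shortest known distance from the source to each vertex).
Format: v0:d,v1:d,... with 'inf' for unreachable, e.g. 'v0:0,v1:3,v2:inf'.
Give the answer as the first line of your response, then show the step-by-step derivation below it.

v0:0,v1:inf,v2:18,v3:inf,v4:9,v5:inf,v6:inf,v7:inf

step 1: dist = v0:0,v1:inf,v2:18,v3:inf,v4:9,v5:inf,v6:inf,v7:inf
step 2: dist = v0:0,v1:inf,v2:18,v3:inf,v4:9,v5:inf,v6:inf,v7:inf
step 3: dist = v0:0,v1:inf,v2:18,v3:inf,v4:9,v5:inf,v6:inf,v7:inf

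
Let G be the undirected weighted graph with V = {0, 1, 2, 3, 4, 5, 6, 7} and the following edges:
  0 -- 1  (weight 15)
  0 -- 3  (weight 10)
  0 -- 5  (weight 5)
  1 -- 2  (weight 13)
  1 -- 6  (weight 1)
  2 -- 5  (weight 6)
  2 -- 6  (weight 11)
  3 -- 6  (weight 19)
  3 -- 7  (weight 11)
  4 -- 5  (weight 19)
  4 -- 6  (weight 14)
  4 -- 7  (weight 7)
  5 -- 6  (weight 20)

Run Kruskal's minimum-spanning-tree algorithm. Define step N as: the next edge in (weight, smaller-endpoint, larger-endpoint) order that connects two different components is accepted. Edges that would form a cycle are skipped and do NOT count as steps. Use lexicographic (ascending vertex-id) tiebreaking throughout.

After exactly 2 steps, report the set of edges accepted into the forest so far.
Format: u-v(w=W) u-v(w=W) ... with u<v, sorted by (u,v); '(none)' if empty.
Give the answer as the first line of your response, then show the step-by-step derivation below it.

0-5(w=5) 1-6(w=1)

step 1: add edge 1-6 (w=1); MST = {1-6(w=1)}
step 2: add edge 0-5 (w=5); MST = {0-5(w=5) 1-6(w=1)}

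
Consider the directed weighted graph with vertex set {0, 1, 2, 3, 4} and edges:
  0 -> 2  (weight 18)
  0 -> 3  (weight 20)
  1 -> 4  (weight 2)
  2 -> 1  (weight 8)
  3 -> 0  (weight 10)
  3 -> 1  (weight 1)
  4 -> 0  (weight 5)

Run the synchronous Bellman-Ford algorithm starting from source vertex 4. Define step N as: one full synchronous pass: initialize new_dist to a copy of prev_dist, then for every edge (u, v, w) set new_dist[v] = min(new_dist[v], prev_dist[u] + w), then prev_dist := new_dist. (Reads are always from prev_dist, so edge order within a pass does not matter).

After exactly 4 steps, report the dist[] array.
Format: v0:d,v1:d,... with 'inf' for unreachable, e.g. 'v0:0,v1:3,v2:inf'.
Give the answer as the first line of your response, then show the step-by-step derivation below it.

v0:5,v1:26,v2:23,v3:25,v4:0

step 1: dist = v0:5,v1:inf,v2:inf,v3:inf,v4:0
step 2: dist = v0:5,v1:inf,v2:23,v3:25,v4:0
step 3: dist = v0:5,v1:26,v2:23,v3:25,v4:0
step 4: dist = v0:5,v1:26,v2:23,v3:25,v4:0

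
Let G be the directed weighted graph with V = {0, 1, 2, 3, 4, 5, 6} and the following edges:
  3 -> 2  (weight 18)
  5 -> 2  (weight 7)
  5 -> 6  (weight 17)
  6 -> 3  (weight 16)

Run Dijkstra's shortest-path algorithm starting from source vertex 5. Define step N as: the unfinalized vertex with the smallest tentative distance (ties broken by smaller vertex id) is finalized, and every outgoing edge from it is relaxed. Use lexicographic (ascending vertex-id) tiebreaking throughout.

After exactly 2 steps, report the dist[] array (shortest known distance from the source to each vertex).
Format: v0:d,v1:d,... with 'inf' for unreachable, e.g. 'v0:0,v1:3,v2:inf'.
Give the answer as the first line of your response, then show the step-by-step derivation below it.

v0:inf,v1:inf,v2:7,v3:inf,v4:inf,v5:0,v6:17

step 1: dist = v0:inf,v1:inf,v2:7,v3:inf,v4:inf,v5:0,v6:17
step 2: dist = v0:inf,v1:inf,v2:7,v3:inf,v4:inf,v5:0,v6:17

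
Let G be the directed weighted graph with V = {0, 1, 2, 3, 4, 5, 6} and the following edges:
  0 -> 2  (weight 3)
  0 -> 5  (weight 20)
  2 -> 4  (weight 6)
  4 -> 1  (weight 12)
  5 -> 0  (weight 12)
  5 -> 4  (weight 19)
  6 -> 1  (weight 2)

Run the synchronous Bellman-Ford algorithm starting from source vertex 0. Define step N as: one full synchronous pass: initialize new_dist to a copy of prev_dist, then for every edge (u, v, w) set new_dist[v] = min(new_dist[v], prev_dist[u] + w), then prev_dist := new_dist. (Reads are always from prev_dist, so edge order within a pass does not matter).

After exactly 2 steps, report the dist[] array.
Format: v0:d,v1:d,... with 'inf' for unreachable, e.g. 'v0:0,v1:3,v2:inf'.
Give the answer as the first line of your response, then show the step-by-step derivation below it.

v0:0,v1:inf,v2:3,v3:inf,v4:9,v5:20,v6:inf

step 1: dist = v0:0,v1:inf,v2:3,v3:inf,v4:inf,v5:20,v6:inf
step 2: dist = v0:0,v1:inf,v2:3,v3:inf,v4:9,v5:20,v6:inf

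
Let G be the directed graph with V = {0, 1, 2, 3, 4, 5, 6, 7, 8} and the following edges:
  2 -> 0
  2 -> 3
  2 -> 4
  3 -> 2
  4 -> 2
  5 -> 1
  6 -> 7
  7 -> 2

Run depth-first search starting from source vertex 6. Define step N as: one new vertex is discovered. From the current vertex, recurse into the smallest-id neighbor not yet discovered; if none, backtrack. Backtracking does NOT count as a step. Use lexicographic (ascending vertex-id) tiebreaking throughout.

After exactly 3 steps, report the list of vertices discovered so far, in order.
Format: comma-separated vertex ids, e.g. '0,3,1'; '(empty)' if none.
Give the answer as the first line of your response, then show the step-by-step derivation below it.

6,7,2

step 1: discover 6; path=6; order=6
step 2: discover 7; path=6>7; order=6,7
step 3: discover 2; path=6>7>2; order=6,7,2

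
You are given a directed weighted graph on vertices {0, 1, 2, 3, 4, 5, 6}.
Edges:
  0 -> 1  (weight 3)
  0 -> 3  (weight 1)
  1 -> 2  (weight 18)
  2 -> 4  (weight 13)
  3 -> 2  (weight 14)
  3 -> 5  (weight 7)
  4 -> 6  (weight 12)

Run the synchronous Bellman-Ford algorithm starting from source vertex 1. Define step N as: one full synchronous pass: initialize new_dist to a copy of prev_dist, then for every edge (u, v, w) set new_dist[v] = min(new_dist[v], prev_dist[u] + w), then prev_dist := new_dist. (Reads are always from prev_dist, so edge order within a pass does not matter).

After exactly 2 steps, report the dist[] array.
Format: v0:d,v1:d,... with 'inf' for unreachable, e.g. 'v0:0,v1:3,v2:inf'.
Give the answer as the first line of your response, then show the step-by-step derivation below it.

v0:inf,v1:0,v2:18,v3:inf,v4:31,v5:inf,v6:inf

step 1: dist = v0:inf,v1:0,v2:18,v3:inf,v4:inf,v5:inf,v6:inf
step 2: dist = v0:inf,v1:0,v2:18,v3:inf,v4:31,v5:inf,v6:inf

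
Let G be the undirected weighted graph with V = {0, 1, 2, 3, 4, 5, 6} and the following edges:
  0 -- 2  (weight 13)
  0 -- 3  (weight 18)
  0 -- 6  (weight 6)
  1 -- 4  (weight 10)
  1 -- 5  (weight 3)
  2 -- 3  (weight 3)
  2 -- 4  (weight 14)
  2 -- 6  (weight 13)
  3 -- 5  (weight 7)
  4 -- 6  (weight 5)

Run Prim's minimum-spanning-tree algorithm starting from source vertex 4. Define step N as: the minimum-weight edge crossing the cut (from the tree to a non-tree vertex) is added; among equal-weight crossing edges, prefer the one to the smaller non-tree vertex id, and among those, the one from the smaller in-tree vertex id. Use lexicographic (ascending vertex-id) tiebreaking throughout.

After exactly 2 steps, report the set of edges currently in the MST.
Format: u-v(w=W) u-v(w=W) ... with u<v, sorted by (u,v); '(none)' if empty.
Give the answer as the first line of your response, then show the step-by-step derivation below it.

0-6(w=6) 4-6(w=5)

step 1: add edge 4-6 (w=5); MST = {4-6(w=5)}
step 2: add edge 0-6 (w=6); MST = {0-6(w=6) 4-6(w=5)}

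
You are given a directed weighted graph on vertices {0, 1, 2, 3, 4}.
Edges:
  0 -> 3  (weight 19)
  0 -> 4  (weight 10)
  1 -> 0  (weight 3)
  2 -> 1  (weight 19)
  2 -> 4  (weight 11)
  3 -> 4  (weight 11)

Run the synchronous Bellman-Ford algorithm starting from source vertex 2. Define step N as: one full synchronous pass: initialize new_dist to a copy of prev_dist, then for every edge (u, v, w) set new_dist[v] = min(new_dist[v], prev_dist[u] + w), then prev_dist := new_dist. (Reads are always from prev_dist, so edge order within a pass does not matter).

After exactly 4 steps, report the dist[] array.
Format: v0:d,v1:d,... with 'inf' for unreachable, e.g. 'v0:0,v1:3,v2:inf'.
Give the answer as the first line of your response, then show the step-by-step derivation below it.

v0:22,v1:19,v2:0,v3:41,v4:11

step 1: dist = v0:inf,v1:19,v2:0,v3:inf,v4:11
step 2: dist = v0:22,v1:19,v2:0,v3:inf,v4:11
step 3: dist = v0:22,v1:19,v2:0,v3:41,v4:11
step 4: dist = v0:22,v1:19,v2:0,v3:41,v4:11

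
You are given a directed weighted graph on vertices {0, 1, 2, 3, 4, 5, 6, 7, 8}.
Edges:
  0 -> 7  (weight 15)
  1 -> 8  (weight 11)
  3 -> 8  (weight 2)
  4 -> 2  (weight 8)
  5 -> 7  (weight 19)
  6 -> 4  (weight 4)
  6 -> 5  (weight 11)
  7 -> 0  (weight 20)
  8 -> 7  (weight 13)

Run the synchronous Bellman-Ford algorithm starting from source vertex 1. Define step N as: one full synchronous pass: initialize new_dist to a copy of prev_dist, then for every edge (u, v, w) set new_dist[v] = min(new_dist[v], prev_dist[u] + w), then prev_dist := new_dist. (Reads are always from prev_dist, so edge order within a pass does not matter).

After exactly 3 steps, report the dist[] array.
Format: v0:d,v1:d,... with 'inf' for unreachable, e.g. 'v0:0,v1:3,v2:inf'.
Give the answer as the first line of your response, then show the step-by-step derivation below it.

v0:44,v1:0,v2:inf,v3:inf,v4:inf,v5:inf,v6:inf,v7:24,v8:11

step 1: dist = v0:inf,v1:0,v2:inf,v3:inf,v4:inf,v5:inf,v6:inf,v7:inf,v8:11
step 2: dist = v0:inf,v1:0,v2:inf,v3:inf,v4:inf,v5:inf,v6:inf,v7:24,v8:11
step 3: dist = v0:44,v1:0,v2:inf,v3:inf,v4:inf,v5:inf,v6:inf,v7:24,v8:11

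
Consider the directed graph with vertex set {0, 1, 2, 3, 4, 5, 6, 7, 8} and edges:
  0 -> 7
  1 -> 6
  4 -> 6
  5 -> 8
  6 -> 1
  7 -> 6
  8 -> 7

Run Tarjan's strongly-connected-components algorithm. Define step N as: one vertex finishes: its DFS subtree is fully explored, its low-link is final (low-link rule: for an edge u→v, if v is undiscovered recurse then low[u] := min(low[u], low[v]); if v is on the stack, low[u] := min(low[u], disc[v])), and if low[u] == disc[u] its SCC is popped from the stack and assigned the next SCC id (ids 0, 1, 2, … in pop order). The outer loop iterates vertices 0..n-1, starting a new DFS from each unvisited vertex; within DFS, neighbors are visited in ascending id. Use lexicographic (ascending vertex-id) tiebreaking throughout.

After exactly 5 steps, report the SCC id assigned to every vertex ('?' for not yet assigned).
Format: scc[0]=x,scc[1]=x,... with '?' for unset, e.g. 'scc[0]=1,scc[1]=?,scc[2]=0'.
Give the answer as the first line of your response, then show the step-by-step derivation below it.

scc[0]=2,scc[1]=0,scc[2]=3,scc[3]=?,scc[4]=?,scc[5]=?,scc[6]=0,scc[7]=1,scc[8]=?

step 1: low=(low[0]=0,low[1]=2,low[2]=?,low[3]=?,low[4]=?,low[5]=?,low[6]=2,low[7]=1,low[8]=?); scc=(scc[0]=?,scc[1]=?,scc[2]=?,scc[3]=?,scc[4]=?,scc[5]=?,scc[6]=?,scc[7]=?,scc[8]=?)
step 2: low=(low[0]=0,low[1]=2,low[2]=?,low[3]=?,low[4]=?,low[5]=?,low[6]=2,low[7]=1,low[8]=?); scc=(scc[0]=?,scc[1]=0,scc[2]=?,scc[3]=?,scc[4]=?,scc[5]=?,scc[6]=0,scc[7]=?,scc[8]=?)
step 3: low=(low[0]=0,low[1]=2,low[2]=?,low[3]=?,low[4]=?,low[5]=?,low[6]=2,low[7]=1,low[8]=?); scc=(scc[0]=?,scc[1]=0,scc[2]=?,scc[3]=?,scc[4]=?,scc[5]=?,scc[6]=0,scc[7]=1,scc[8]=?)
step 4: low=(low[0]=0,low[1]=2,low[2]=?,low[3]=?,low[4]=?,low[5]=?,low[6]=2,low[7]=1,low[8]=?); scc=(scc[0]=2,scc[1]=0,scc[2]=?,scc[3]=?,scc[4]=?,scc[5]=?,scc[6]=0,scc[7]=1,scc[8]=?)
step 5: low=(low[0]=0,low[1]=2,low[2]=4,low[3]=?,low[4]=?,low[5]=?,low[6]=2,low[7]=1,low[8]=?); scc=(scc[0]=2,scc[1]=0,scc[2]=3,scc[3]=?,scc[4]=?,scc[5]=?,scc[6]=0,scc[7]=1,scc[8]=?)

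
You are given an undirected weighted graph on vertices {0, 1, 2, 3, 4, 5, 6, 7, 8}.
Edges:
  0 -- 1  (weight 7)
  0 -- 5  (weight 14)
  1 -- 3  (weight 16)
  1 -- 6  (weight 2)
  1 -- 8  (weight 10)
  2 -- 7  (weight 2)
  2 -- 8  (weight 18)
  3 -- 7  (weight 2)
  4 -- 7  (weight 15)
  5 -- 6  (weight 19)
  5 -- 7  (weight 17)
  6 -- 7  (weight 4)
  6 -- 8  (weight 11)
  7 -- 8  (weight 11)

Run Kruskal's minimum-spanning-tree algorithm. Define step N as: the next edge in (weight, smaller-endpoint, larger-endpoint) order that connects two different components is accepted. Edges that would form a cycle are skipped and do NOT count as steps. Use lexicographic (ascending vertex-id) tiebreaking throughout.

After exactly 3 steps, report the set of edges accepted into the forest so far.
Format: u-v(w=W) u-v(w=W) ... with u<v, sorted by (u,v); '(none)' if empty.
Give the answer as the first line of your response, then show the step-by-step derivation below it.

1-6(w=2) 2-7(w=2) 3-7(w=2)

step 1: add edge 1-6 (w=2); MST = {1-6(w=2)}
step 2: add edge 2-7 (w=2); MST = {1-6(w=2) 2-7(w=2)}
step 3: add edge 3-7 (w=2); MST = {1-6(w=2) 2-7(w=2) 3-7(w=2)}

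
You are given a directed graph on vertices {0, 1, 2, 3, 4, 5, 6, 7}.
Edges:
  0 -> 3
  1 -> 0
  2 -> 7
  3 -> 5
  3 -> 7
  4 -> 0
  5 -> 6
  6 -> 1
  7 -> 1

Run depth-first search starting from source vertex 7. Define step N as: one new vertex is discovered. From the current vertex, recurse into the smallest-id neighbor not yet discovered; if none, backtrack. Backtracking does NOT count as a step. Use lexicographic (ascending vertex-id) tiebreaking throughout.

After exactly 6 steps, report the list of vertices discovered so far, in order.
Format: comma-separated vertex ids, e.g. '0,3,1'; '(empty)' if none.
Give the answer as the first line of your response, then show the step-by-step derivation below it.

7,1,0,3,5,6

step 1: discover 7; path=7; order=7
step 2: discover 1; path=7>1; order=7,1
step 3: discover 0; path=7>1>0; order=7,1,0
step 4: discover 3; path=7>1>0>3; order=7,1,0,3
step 5: discover 5; path=7>1>0>3>5; order=7,1,0,3,5
step 6: discover 6; path=7>1>0>3>5>6; order=7,1,0,3,5,6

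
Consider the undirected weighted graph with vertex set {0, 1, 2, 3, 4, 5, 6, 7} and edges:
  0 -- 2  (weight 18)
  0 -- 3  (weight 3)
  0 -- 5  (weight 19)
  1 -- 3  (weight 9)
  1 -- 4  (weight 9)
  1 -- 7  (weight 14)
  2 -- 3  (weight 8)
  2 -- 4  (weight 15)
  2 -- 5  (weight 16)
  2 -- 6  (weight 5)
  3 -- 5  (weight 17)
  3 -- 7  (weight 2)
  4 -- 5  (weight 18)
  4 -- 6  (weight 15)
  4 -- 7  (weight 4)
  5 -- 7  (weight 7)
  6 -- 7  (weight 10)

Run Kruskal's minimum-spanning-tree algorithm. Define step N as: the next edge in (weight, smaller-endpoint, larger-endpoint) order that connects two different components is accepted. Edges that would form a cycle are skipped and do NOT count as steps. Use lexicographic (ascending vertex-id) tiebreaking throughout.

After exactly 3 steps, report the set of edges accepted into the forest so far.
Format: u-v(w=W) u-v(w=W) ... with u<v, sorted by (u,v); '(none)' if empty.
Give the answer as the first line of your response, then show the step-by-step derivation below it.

0-3(w=3) 3-7(w=2) 4-7(w=4)

step 1: add edge 3-7 (w=2); MST = {3-7(w=2)}
step 2: add edge 0-3 (w=3); MST = {0-3(w=3) 3-7(w=2)}
step 3: add edge 4-7 (w=4); MST = {0-3(w=3) 3-7(w=2) 4-7(w=4)}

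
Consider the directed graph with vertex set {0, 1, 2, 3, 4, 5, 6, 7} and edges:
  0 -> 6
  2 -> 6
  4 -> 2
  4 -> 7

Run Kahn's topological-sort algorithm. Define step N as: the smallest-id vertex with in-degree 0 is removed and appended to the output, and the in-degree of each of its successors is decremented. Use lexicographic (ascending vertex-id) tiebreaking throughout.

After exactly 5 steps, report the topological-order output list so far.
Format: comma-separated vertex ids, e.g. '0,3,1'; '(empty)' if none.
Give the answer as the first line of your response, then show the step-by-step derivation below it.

0,1,3,4,2

step 1: output 0; order=[0]; indeg=(0,0,1,0,0,0,1,1)
step 2: output 1; order=[0,1]; indeg=(0,0,1,0,0,0,1,1)
step 3: output 3; order=[0,1,3]; indeg=(0,0,1,0,0,0,1,1)
step 4: output 4; order=[0,1,3,4]; indeg=(0,0,0,0,0,0,1,0)
step 5: output 2; order=[0,1,3,4,2]; indeg=(0,0,0,0,0,0,0,0)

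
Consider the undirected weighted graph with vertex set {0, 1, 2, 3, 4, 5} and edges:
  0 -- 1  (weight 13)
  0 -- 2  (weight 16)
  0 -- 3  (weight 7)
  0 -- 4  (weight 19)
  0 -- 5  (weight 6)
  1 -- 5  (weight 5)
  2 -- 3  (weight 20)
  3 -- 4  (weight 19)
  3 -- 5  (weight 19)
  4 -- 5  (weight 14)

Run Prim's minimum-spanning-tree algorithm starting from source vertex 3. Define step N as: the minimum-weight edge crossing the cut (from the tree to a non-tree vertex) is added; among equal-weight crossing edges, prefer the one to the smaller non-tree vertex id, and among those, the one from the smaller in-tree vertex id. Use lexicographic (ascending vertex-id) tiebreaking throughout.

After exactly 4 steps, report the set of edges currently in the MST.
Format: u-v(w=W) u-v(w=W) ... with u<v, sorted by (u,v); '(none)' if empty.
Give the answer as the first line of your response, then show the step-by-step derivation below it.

0-3(w=7) 0-5(w=6) 1-5(w=5) 4-5(w=14)

step 1: add edge 0-3 (w=7); MST = {0-3(w=7)}
step 2: add edge 0-5 (w=6); MST = {0-3(w=7) 0-5(w=6)}
step 3: add edge 1-5 (w=5); MST = {0-3(w=7) 0-5(w=6) 1-5(w=5)}
step 4: add edge 4-5 (w=14); MST = {0-3(w=7) 0-5(w=6) 1-5(w=5) 4-5(w=14)}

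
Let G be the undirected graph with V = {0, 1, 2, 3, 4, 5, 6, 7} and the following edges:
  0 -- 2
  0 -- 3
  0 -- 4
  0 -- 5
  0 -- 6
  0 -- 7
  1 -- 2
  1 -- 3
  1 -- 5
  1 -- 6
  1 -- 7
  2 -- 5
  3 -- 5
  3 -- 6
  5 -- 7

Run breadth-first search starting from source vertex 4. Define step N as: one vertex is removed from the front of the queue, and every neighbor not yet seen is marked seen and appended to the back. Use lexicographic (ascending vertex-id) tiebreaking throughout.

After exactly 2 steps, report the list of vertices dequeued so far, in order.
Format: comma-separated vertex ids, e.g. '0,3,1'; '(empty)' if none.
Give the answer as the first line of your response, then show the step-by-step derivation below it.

4,0

step 1: dequeue 4; queue=[0]; order=4
step 2: dequeue 0; queue=[2,3,5,6,7]; order=4,0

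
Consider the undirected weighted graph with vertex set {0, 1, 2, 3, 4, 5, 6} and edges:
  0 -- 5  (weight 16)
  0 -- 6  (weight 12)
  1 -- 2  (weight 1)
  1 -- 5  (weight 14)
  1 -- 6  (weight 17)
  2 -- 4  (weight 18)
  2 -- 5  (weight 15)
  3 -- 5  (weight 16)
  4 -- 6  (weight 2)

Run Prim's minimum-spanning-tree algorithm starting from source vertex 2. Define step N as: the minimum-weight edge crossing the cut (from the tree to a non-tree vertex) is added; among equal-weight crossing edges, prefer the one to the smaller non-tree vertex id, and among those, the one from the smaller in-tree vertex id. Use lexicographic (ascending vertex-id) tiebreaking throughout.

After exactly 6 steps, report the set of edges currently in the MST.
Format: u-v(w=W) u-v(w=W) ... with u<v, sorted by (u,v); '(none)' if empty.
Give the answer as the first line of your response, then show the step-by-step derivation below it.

0-5(w=16) 0-6(w=12) 1-2(w=1) 1-5(w=14) 3-5(w=16) 4-6(w=2)

step 1: add edge 1-2 (w=1); MST = {1-2(w=1)}
step 2: add edge 1-5 (w=14); MST = {1-2(w=1) 1-5(w=14)}
step 3: add edge 0-5 (w=16); MST = {0-5(w=16) 1-2(w=1) 1-5(w=14)}
step 4: add edge 0-6 (w=12); MST = {0-5(w=16) 0-6(w=12) 1-2(w=1) 1-5(w=14)}
step 5: add edge 4-6 (w=2); MST = {0-5(w=16) 0-6(w=12) 1-2(w=1) 1-5(w=14) 4-6(w=2)}
step 6: add edge 3-5 (w=16); MST = {0-5(w=16) 0-6(w=12) 1-2(w=1) 1-5(w=14) 3-5(w=16) 4-6(w=2)}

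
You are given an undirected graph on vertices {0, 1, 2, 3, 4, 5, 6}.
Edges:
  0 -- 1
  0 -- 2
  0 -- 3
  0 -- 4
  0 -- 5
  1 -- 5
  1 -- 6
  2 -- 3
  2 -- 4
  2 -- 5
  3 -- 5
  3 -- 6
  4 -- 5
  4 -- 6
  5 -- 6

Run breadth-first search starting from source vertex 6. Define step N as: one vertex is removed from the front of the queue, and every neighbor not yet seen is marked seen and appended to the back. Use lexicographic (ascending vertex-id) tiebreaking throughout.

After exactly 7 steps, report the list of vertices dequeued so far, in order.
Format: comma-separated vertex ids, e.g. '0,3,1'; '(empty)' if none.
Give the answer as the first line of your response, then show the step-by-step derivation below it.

6,1,3,4,5,0,2

step 1: dequeue 6; queue=[1,3,4,5]; order=6
step 2: dequeue 1; queue=[3,4,5,0]; order=6,1
step 3: dequeue 3; queue=[4,5,0,2]; order=6,1,3
step 4: dequeue 4; queue=[5,0,2]; order=6,1,3,4
step 5: dequeue 5; queue=[0,2]; order=6,1,3,4,5
step 6: dequeue 0; queue=[2]; order=6,1,3,4,5,0
step 7: dequeue 2; queue=[(empty)]; order=6,1,3,4,5,0,2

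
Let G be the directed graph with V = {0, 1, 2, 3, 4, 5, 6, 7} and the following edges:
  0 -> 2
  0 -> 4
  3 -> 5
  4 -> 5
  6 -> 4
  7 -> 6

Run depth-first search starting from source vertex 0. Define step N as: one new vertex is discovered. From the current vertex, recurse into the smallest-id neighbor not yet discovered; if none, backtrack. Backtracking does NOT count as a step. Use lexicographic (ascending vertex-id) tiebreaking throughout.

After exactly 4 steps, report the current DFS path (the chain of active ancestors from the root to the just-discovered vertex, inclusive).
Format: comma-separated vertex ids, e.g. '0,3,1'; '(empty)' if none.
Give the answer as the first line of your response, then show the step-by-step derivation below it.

0,4,5

step 1: discover 0; path=0; order=0
step 2: discover 2; path=0>2; order=0,2
step 3: discover 4; path=0>4; order=0,2,4
step 4: discover 5; path=0>4>5; order=0,2,4,5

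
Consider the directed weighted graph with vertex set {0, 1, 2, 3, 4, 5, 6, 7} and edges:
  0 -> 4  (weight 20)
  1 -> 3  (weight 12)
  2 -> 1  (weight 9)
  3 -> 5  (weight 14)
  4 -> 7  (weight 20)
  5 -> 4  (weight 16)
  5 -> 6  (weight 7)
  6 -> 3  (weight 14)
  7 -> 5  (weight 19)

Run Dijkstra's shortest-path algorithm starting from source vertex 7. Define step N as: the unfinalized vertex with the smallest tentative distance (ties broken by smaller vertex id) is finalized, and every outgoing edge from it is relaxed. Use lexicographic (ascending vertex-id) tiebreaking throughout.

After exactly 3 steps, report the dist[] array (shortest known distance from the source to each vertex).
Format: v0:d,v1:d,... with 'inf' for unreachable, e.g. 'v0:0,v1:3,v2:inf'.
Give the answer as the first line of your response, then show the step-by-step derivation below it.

v0:inf,v1:inf,v2:inf,v3:40,v4:35,v5:19,v6:26,v7:0

step 1: dist = v0:inf,v1:inf,v2:inf,v3:inf,v4:inf,v5:19,v6:inf,v7:0
step 2: dist = v0:inf,v1:inf,v2:inf,v3:inf,v4:35,v5:19,v6:26,v7:0
step 3: dist = v0:inf,v1:inf,v2:inf,v3:40,v4:35,v5:19,v6:26,v7:0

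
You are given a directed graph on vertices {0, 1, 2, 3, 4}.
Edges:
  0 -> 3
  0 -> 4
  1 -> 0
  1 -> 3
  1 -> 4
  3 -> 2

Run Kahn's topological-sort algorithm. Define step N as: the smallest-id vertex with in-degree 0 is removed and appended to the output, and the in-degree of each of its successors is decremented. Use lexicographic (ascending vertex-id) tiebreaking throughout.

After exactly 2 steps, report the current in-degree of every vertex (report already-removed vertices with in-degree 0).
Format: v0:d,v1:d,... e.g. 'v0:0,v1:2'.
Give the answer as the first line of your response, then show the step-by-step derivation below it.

v0:0,v1:0,v2:1,v3:0,v4:0

step 1: output 1; order=[1]; indeg=(0,0,1,1,1)
step 2: output 0; order=[1,0]; indeg=(0,0,1,0,0)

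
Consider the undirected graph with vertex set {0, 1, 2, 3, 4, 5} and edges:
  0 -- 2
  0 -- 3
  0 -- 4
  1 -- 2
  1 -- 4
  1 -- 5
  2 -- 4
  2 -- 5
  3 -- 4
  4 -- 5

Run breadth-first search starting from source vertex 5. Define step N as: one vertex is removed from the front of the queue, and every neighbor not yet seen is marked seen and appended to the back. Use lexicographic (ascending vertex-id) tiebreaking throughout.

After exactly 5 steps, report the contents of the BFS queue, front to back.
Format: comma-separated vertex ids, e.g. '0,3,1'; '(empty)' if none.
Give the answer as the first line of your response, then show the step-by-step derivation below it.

3

step 1: dequeue 5; queue=[1,2,4]; order=5
step 2: dequeue 1; queue=[2,4]; order=5,1
step 3: dequeue 2; queue=[4,0]; order=5,1,2
step 4: dequeue 4; queue=[0,3]; order=5,1,2,4
step 5: dequeue 0; queue=[3]; order=5,1,2,4,0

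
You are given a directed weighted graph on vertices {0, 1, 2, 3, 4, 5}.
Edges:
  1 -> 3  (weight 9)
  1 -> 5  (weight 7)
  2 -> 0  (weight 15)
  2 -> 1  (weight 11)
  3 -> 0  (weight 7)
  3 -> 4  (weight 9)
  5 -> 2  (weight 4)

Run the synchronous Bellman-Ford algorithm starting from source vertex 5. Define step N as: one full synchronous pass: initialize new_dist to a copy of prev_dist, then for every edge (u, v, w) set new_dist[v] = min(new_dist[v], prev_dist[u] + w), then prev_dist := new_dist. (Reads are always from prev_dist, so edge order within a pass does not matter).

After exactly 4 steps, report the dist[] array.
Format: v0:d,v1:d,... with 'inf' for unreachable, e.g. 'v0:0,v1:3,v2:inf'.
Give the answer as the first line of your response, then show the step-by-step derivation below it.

v0:19,v1:15,v2:4,v3:24,v4:33,v5:0

step 1: dist = v0:inf,v1:inf,v2:4,v3:inf,v4:inf,v5:0
step 2: dist = v0:19,v1:15,v2:4,v3:inf,v4:inf,v5:0
step 3: dist = v0:19,v1:15,v2:4,v3:24,v4:inf,v5:0
step 4: dist = v0:19,v1:15,v2:4,v3:24,v4:33,v5:0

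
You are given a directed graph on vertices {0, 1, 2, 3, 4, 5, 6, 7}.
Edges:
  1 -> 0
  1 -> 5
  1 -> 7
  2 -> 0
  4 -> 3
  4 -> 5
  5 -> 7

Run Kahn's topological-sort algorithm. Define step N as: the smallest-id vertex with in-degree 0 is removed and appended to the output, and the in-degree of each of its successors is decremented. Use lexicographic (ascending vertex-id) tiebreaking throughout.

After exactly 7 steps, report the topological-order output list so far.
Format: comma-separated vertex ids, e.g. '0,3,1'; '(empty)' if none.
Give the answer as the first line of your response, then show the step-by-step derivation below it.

1,2,0,4,3,5,6

step 1: output 1; order=[1]; indeg=(1,0,0,1,0,1,0,1)
step 2: output 2; order=[1,2]; indeg=(0,0,0,1,0,1,0,1)
step 3: output 0; order=[1,2,0]; indeg=(0,0,0,1,0,1,0,1)
step 4: output 4; order=[1,2,0,4]; indeg=(0,0,0,0,0,0,0,1)
step 5: output 3; order=[1,2,0,4,3]; indeg=(0,0,0,0,0,0,0,1)
step 6: output 5; order=[1,2,0,4,3,5]; indeg=(0,0,0,0,0,0,0,0)
step 7: output 6; order=[1,2,0,4,3,5,6]; indeg=(0,0,0,0,0,0,0,0)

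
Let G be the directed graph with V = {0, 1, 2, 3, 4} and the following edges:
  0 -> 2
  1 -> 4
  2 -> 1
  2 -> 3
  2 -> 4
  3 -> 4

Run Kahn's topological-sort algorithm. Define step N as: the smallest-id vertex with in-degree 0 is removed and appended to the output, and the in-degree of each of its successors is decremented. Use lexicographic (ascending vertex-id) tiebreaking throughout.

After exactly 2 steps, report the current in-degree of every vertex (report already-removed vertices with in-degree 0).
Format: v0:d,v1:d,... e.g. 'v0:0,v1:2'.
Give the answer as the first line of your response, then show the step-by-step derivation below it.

v0:0,v1:0,v2:0,v3:0,v4:2

step 1: output 0; order=[0]; indeg=(0,1,0,1,3)
step 2: output 2; order=[0,2]; indeg=(0,0,0,0,2)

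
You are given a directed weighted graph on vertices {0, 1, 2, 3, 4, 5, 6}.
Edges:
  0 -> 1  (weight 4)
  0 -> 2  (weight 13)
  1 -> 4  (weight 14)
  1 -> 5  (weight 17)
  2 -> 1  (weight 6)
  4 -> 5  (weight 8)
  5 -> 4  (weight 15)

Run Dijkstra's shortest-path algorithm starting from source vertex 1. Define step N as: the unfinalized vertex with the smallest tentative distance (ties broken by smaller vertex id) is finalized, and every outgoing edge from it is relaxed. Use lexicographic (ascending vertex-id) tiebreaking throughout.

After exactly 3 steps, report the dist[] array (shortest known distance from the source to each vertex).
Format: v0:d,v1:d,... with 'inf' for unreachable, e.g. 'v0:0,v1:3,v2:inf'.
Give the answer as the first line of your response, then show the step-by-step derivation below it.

v0:inf,v1:0,v2:inf,v3:inf,v4:14,v5:17,v6:inf

step 1: dist = v0:inf,v1:0,v2:inf,v3:inf,v4:14,v5:17,v6:inf
step 2: dist = v0:inf,v1:0,v2:inf,v3:inf,v4:14,v5:17,v6:inf
step 3: dist = v0:inf,v1:0,v2:inf,v3:inf,v4:14,v5:17,v6:inf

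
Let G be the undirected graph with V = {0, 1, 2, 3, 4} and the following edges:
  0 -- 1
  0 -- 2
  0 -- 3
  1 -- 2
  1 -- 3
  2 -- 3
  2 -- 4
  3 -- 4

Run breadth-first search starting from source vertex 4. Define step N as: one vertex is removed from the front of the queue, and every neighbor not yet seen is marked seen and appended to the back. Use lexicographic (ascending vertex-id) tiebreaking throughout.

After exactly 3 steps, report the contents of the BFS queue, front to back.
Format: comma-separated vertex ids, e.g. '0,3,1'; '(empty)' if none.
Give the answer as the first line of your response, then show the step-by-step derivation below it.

0,1

step 1: dequeue 4; queue=[2,3]; order=4
step 2: dequeue 2; queue=[3,0,1]; order=4,2
step 3: dequeue 3; queue=[0,1]; order=4,2,3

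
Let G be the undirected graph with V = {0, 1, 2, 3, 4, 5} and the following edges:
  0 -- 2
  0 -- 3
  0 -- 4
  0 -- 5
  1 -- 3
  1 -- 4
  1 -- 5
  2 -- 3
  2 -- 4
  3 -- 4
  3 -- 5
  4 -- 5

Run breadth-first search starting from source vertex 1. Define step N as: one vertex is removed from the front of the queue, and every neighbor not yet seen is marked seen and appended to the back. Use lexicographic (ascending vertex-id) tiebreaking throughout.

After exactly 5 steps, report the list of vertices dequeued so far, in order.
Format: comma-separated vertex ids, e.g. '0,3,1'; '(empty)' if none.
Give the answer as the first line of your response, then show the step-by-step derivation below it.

1,3,4,5,0

step 1: dequeue 1; queue=[3,4,5]; order=1
step 2: dequeue 3; queue=[4,5,0,2]; order=1,3
step 3: dequeue 4; queue=[5,0,2]; order=1,3,4
step 4: dequeue 5; queue=[0,2]; order=1,3,4,5
step 5: dequeue 0; queue=[2]; order=1,3,4,5,0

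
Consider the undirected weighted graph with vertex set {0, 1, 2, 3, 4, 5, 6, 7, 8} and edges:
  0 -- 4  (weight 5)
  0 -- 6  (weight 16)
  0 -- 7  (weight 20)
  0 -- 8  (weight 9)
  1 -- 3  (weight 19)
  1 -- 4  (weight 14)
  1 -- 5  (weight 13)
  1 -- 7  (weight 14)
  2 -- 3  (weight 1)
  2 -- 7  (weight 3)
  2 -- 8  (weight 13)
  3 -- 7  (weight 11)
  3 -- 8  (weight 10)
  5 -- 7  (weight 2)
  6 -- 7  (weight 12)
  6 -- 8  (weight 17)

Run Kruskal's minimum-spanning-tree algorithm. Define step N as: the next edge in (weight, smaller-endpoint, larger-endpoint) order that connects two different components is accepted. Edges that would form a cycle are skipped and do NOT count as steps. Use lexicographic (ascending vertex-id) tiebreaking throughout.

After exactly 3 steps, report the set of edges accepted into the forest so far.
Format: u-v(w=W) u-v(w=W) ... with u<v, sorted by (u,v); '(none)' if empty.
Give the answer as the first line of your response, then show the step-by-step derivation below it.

2-3(w=1) 2-7(w=3) 5-7(w=2)

step 1: add edge 2-3 (w=1); MST = {2-3(w=1)}
step 2: add edge 5-7 (w=2); MST = {2-3(w=1) 5-7(w=2)}
step 3: add edge 2-7 (w=3); MST = {2-3(w=1) 2-7(w=3) 5-7(w=2)}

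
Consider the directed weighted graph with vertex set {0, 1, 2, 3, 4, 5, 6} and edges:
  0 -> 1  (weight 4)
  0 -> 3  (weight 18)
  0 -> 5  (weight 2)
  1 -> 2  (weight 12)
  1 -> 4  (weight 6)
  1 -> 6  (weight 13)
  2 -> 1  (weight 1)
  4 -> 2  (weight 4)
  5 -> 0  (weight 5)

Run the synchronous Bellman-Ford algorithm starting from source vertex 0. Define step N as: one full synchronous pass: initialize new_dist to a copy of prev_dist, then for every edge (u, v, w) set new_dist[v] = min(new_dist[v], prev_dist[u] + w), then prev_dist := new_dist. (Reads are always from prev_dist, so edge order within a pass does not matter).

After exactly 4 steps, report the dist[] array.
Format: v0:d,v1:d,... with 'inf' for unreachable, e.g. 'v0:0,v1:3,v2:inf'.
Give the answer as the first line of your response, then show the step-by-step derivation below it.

v0:0,v1:4,v2:14,v3:18,v4:10,v5:2,v6:17

step 1: dist = v0:0,v1:4,v2:inf,v3:18,v4:inf,v5:2,v6:inf
step 2: dist = v0:0,v1:4,v2:16,v3:18,v4:10,v5:2,v6:17
step 3: dist = v0:0,v1:4,v2:14,v3:18,v4:10,v5:2,v6:17
step 4: dist = v0:0,v1:4,v2:14,v3:18,v4:10,v5:2,v6:17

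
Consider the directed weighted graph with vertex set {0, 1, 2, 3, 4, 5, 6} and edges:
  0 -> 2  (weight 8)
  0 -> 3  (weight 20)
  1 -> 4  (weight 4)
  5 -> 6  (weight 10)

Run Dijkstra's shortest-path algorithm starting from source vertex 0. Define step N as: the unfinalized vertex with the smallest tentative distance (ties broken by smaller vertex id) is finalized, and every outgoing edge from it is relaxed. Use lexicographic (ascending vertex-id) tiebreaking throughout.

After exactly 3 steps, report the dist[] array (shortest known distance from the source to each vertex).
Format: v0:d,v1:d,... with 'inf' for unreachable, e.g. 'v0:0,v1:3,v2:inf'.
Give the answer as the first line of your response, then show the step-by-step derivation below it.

v0:0,v1:inf,v2:8,v3:20,v4:inf,v5:inf,v6:inf

step 1: dist = v0:0,v1:inf,v2:8,v3:20,v4:inf,v5:inf,v6:inf
step 2: dist = v0:0,v1:inf,v2:8,v3:20,v4:inf,v5:inf,v6:inf
step 3: dist = v0:0,v1:inf,v2:8,v3:20,v4:inf,v5:inf,v6:inf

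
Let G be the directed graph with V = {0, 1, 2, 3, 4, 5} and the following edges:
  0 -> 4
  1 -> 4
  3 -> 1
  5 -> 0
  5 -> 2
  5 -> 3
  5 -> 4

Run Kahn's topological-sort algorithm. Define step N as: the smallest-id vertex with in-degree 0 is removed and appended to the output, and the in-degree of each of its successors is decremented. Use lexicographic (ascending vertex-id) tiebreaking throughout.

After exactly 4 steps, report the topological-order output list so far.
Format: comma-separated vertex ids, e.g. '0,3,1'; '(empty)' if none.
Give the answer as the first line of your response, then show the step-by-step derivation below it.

5,0,2,3

step 1: output 5; order=[5]; indeg=(0,1,0,0,2,0)
step 2: output 0; order=[5,0]; indeg=(0,1,0,0,1,0)
step 3: output 2; order=[5,0,2]; indeg=(0,1,0,0,1,0)
step 4: output 3; order=[5,0,2,3]; indeg=(0,0,0,0,1,0)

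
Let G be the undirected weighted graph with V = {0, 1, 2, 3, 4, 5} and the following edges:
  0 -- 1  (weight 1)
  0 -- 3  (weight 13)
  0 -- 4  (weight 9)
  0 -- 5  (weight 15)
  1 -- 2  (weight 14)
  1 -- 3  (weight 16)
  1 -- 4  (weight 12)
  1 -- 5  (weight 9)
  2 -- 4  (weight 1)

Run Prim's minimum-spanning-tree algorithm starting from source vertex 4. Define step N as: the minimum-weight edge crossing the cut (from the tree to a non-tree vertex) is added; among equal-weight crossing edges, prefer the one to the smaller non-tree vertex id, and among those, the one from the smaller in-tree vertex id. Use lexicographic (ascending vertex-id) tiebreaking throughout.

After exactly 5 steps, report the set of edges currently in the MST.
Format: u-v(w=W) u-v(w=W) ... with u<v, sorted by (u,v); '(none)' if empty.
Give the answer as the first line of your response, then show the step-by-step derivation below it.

0-1(w=1) 0-3(w=13) 0-4(w=9) 1-5(w=9) 2-4(w=1)

step 1: add edge 2-4 (w=1); MST = {2-4(w=1)}
step 2: add edge 0-4 (w=9); MST = {0-4(w=9) 2-4(w=1)}
step 3: add edge 0-1 (w=1); MST = {0-1(w=1) 0-4(w=9) 2-4(w=1)}
step 4: add edge 1-5 (w=9); MST = {0-1(w=1) 0-4(w=9) 1-5(w=9) 2-4(w=1)}
step 5: add edge 0-3 (w=13); MST = {0-1(w=1) 0-3(w=13) 0-4(w=9) 1-5(w=9) 2-4(w=1)}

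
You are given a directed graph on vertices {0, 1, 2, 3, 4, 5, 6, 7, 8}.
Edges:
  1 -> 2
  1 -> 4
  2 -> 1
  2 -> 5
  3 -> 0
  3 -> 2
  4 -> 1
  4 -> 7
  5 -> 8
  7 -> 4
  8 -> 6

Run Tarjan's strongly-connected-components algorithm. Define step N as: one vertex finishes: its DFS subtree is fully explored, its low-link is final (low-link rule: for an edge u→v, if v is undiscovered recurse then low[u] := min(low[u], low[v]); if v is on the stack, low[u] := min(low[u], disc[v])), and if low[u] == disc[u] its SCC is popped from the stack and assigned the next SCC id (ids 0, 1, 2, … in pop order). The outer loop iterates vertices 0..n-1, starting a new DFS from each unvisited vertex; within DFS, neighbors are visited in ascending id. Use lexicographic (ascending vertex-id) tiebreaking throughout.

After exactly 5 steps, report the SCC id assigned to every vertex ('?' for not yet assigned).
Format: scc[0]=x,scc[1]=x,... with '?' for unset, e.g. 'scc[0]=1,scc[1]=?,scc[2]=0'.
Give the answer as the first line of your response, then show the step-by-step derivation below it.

scc[0]=0,scc[1]=?,scc[2]=?,scc[3]=?,scc[4]=?,scc[5]=3,scc[6]=1,scc[7]=?,scc[8]=2

step 1: low=(low[0]=0,low[1]=?,low[2]=?,low[3]=?,low[4]=?,low[5]=?,low[6]=?,low[7]=?,low[8]=?); scc=(scc[0]=0,scc[1]=?,scc[2]=?,scc[3]=?,scc[4]=?,scc[5]=?,scc[6]=?,scc[7]=?,scc[8]=?)
step 2: low=(low[0]=0,low[1]=1,low[2]=1,low[3]=?,low[4]=?,low[5]=3,low[6]=5,low[7]=?,low[8]=4); scc=(scc[0]=0,scc[1]=?,scc[2]=?,scc[3]=?,scc[4]=?,scc[5]=?,scc[6]=1,scc[7]=?,scc[8]=?)
step 3: low=(low[0]=0,low[1]=1,low[2]=1,low[3]=?,low[4]=?,low[5]=3,low[6]=5,low[7]=?,low[8]=4); scc=(scc[0]=0,scc[1]=?,scc[2]=?,scc[3]=?,scc[4]=?,scc[5]=?,scc[6]=1,scc[7]=?,scc[8]=2)
step 4: low=(low[0]=0,low[1]=1,low[2]=1,low[3]=?,low[4]=?,low[5]=3,low[6]=5,low[7]=?,low[8]=4); scc=(scc[0]=0,scc[1]=?,scc[2]=?,scc[3]=?,scc[4]=?,scc[5]=3,scc[6]=1,scc[7]=?,scc[8]=2)
step 5: low=(low[0]=0,low[1]=1,low[2]=1,low[3]=?,low[4]=?,low[5]=3,low[6]=5,low[7]=?,low[8]=4); scc=(scc[0]=0,scc[1]=?,scc[2]=?,scc[3]=?,scc[4]=?,scc[5]=3,scc[6]=1,scc[7]=?,scc[8]=2)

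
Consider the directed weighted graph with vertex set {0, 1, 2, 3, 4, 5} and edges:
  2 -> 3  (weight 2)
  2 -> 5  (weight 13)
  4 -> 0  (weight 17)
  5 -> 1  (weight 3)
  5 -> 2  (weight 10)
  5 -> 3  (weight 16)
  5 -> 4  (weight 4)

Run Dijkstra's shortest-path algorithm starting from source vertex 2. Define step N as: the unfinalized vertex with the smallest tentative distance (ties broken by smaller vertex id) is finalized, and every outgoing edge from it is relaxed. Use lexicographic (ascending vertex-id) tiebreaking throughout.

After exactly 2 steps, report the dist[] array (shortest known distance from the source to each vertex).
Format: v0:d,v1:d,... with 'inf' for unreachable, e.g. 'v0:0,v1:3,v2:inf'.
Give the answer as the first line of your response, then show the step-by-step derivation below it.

v0:inf,v1:inf,v2:0,v3:2,v4:inf,v5:13

step 1: dist = v0:inf,v1:inf,v2:0,v3:2,v4:inf,v5:13
step 2: dist = v0:inf,v1:inf,v2:0,v3:2,v4:inf,v5:13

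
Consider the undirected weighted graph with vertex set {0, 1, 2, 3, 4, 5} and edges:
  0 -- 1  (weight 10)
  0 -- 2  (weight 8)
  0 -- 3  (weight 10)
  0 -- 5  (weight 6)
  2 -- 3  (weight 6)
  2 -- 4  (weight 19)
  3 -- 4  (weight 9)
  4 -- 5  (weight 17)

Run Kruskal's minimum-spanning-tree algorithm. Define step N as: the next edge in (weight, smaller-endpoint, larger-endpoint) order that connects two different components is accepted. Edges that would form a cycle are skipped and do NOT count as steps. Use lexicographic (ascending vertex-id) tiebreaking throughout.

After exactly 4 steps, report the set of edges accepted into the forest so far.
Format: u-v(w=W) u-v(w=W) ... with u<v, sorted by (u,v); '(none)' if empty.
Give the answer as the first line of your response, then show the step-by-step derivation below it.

0-2(w=8) 0-5(w=6) 2-3(w=6) 3-4(w=9)

step 1: add edge 0-5 (w=6); MST = {0-5(w=6)}
step 2: add edge 2-3 (w=6); MST = {0-5(w=6) 2-3(w=6)}
step 3: add edge 0-2 (w=8); MST = {0-2(w=8) 0-5(w=6) 2-3(w=6)}
step 4: add edge 3-4 (w=9); MST = {0-2(w=8) 0-5(w=6) 2-3(w=6) 3-4(w=9)}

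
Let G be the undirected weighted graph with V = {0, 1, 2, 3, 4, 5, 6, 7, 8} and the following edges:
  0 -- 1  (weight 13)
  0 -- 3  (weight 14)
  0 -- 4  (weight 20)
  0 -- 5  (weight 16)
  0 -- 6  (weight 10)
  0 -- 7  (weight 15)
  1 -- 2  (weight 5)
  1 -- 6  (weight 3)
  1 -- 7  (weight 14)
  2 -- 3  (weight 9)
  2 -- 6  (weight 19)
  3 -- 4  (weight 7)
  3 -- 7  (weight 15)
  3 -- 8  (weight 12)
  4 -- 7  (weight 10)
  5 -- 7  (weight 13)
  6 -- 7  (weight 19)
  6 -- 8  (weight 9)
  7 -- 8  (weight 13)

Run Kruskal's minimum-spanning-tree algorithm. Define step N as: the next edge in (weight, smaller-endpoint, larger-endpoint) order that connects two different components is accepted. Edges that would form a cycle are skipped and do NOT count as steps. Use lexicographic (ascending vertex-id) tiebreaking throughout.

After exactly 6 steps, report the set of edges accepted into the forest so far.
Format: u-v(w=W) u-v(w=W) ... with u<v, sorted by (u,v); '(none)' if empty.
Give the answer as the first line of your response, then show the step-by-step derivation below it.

0-6(w=10) 1-2(w=5) 1-6(w=3) 2-3(w=9) 3-4(w=7) 6-8(w=9)

step 1: add edge 1-6 (w=3); MST = {1-6(w=3)}
step 2: add edge 1-2 (w=5); MST = {1-2(w=5) 1-6(w=3)}
step 3: add edge 3-4 (w=7); MST = {1-2(w=5) 1-6(w=3) 3-4(w=7)}
step 4: add edge 2-3 (w=9); MST = {1-2(w=5) 1-6(w=3) 2-3(w=9) 3-4(w=7)}
step 5: add edge 6-8 (w=9); MST = {1-2(w=5) 1-6(w=3) 2-3(w=9) 3-4(w=7) 6-8(w=9)}
step 6: add edge 0-6 (w=10); MST = {0-6(w=10) 1-2(w=5) 1-6(w=3) 2-3(w=9) 3-4(w=7) 6-8(w=9)}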